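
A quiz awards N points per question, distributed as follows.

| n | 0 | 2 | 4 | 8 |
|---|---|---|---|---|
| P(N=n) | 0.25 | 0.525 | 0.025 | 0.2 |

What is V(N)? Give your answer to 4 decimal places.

7.7375

E[N] = (0)(0.25) + (2)(0.525) + (4)(0.025) + (8)(0.2) = 2.75
E[N²] = (0)²(0.25) + (2)²(0.525) + (4)²(0.025) + (8)²(0.2) = 15.3
V(N) = E[N²] − (E[N])² = 15.3 − (2.75)² = 7.7375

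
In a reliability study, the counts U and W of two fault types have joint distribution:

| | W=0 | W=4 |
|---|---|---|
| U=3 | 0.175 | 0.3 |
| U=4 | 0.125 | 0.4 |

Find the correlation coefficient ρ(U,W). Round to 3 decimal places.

E[U] = 3.525,  E[W] = 2.8
E[UW] = 10
cov(U,W) = E[UW] − E[U]E[W] = 10 − (3.525)(2.8) = 0.13
Var(U) = 0.249375,  Var(W) = 3.36
ρ = 0.13 / √(0.249375·3.36) ≈ 0.142

0.142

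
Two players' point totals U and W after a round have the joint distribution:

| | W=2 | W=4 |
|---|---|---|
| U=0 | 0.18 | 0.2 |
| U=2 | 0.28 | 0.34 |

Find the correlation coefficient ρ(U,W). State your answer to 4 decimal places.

0.0215

E[U] = 1.24,  E[W] = 3.08
E[UW] = 3.84
cov(U,W) = E[UW] − E[U]E[W] = 3.84 − (1.24)(3.08) = 0.0208
Var(U) = 0.9424,  Var(W) = 0.9936
ρ = 0.0208 / √(0.9424·0.9936) ≈ 0.0215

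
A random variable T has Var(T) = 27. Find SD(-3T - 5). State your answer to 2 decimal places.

Var(-3T - 5) = (-3)²·27 = 243
SD(-3T - 5) = √243 ≈ 15.59

15.59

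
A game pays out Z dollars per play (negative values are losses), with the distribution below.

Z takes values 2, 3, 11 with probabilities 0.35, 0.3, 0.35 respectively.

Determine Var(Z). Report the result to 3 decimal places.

16.748

E[Z] = (2)(0.35) + (3)(0.3) + (11)(0.35) = 5.45
E[Z²] = (2)²(0.35) + (3)²(0.3) + (11)²(0.35) = 46.45
Var(Z) = E[Z²] − (E[Z])² = 46.45 − (5.45)² = 16.7475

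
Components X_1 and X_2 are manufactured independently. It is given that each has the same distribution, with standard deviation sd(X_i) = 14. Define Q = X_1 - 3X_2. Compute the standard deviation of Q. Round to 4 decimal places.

Var(X_i) = (14)² = 196
By independence, Var(Q) = (1)²Var(X_1) + (-3)²Var(X_2)
= (1)²·196 + (-3)²·196 = 1960
sd(Q) = √1960 ≈ 44.2719

44.2719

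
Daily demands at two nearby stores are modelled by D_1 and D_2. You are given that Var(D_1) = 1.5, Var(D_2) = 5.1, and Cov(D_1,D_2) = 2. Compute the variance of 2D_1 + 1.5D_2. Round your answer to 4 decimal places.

Var(2D_1 + 1.5D_2) = (2)²·Var(D_1) + (1.5)²·Var(D_2) + 2·(2)·(1.5)·Cov(D_1,D_2)
= 4·1.5 + 2.25·5.1 + 6·2 = 29.475

29.4750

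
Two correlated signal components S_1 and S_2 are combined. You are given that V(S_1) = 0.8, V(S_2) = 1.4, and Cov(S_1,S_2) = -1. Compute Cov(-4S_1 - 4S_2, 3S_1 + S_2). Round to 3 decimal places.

Cov(-4S_1 - 4S_2, 3S_1 + S_2) = (-4)(3)V(S_1) + (-4)(1)V(S_2) + [(-4)(1) + (-4)(3)]Cov(S_1,S_2)
= -12·0.8 + -4·1.4 + -16·-1 = 0.8

0.800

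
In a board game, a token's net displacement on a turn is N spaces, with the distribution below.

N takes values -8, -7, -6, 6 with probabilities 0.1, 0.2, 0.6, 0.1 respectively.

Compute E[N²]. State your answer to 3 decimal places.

41.400

E[N²] = (-8)²(0.1) + (-7)²(0.2) + (-6)²(0.6) + (6)²(0.1) = 41.4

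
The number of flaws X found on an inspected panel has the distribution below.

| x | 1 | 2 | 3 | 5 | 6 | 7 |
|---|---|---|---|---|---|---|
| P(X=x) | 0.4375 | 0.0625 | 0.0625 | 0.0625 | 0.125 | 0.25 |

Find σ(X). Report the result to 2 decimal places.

E[X] = (1)(0.4375) + (2)(0.0625) + (3)(0.0625) + (5)(0.0625) + (6)(0.125) + (7)(0.25) = 3.5625
E[X²] = (1)²(0.4375) + (2)²(0.0625) + (3)²(0.0625) + (5)²(0.0625) + (6)²(0.125) + (7)²(0.25) = 19.5625
var(X) = E[X²] − (E[X])² = 19.5625 − (3.5625)² = 6.87109375
σ(X) = √6.87109375 ≈ 2.62

2.62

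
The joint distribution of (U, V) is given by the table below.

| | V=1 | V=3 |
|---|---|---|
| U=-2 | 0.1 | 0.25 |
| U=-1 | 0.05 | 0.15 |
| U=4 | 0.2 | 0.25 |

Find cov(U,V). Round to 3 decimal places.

-0.470

E[U] = 0.9,  E[V] = 2.3
E[UV] = 1.6
cov(U,V) = E[UV] − E[U]E[V] = 1.6 − (0.9)(2.3) = -0.47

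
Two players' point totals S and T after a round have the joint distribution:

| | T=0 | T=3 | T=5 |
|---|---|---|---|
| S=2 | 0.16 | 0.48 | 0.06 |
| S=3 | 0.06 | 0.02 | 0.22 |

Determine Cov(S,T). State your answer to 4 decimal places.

E[S] = 2.3,  E[T] = 2.9
E[ST] = 6.96
Cov(S,T) = E[ST] − E[S]E[T] = 6.96 − (2.3)(2.9) = 0.29

0.2900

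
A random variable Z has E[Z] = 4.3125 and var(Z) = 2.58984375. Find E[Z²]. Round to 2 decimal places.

E[Z²] = var(Z) + (E[Z])² = 2.58984375 + (4.3125)² = 21.1875

21.19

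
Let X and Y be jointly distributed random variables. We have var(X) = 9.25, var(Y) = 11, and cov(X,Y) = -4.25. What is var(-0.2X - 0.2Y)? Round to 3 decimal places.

var(-0.2X - 0.2Y) = (-0.2)²·var(X) + (-0.2)²·var(Y) + 2·(-0.2)·(-0.2)·cov(X,Y)
= 0.04·9.25 + 0.04·11 + 0.08·-4.25 = 0.47

0.470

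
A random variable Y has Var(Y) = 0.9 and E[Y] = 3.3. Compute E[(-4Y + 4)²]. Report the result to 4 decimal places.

99.0400

E[-4Y + 4] = -4·3.3 + 4 = -9.2
Var(-4Y + 4) = (-4)²·0.9 = 14.4
E[(-4Y + 4)²] = Var((-4Y + 4)) + (E[(-4Y + 4)])² = 14.4 + (-9.2)² = 99.04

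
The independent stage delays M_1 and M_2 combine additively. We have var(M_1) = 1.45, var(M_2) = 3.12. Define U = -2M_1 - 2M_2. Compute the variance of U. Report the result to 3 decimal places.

18.280

By independence, var(U) = (-2)²var(M_1) + (-2)²var(M_2)
= (-2)²·1.45 + (-2)²·3.12 = 18.28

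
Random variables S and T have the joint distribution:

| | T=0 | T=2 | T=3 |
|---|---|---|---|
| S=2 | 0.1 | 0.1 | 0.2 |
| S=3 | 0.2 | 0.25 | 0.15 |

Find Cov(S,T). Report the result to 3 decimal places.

E[S] = 2.6,  E[T] = 1.75
E[ST] = 4.45
Cov(S,T) = E[ST] − E[S]E[T] = 4.45 − (2.6)(1.75) = -0.1

-0.100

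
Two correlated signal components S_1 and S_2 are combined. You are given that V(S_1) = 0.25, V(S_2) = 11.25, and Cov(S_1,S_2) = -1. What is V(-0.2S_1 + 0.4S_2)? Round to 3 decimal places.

V(-0.2S_1 + 0.4S_2) = (-0.2)²·V(S_1) + (0.4)²·V(S_2) + 2·(-0.2)·(0.4)·Cov(S_1,S_2)
= 0.04·0.25 + 0.16·11.25 + -0.16·-1 = 1.97

1.970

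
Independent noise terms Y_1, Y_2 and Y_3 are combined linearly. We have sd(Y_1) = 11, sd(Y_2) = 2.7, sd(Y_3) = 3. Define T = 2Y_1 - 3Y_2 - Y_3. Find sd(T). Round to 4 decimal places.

var(Y_1) = 121, var(Y_2) = 7.29, var(Y_3) = 9
By independence, var(T) = (2)²var(Y_1) + (-3)²var(Y_2) + (-1)²var(Y_3)
= (2)²·121 + (-3)²·7.29 + (-1)²·9 = 558.61
sd(T) = √558.61 ≈ 23.6349

23.6349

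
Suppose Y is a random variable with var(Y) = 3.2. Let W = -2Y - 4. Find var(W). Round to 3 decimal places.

var(-2Y - 4) = (-2)²·var(Y) = 4·3.2 = 12.8

12.800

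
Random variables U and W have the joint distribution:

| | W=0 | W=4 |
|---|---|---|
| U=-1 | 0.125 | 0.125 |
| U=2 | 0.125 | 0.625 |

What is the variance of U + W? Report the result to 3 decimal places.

E[U] = 1.25,  E[W] = 3,  E[UW] = 4.5
V(U) = 3.25 − (1.25)² = 1.6875;  V(W) = 12 − (3)² = 3
Cov(U,W) = 4.5 − (1.25)(3) = 0.75
V(U + W) = (1)²·1.6875 + (1)²·3 + 2·(1)·(1)·0.75 = 6.1875

6.188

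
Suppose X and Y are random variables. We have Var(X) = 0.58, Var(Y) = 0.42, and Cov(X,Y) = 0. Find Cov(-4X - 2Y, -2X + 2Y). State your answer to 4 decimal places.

2.9600

Cov(-4X - 2Y, -2X + 2Y) = (-4)(-2)Var(X) + (-2)(2)Var(Y) + [(-4)(2) + (-2)(-2)]Cov(X,Y)
= 8·0.58 + -4·0.42 + -4·0 = 2.96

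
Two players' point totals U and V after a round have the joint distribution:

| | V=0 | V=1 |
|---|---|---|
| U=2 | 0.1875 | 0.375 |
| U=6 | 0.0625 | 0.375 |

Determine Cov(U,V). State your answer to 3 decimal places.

0.188

E[U] = 3.75,  E[V] = 0.75
E[UV] = 3
Cov(U,V) = E[UV] − E[U]E[V] = 3 − (3.75)(0.75) = 0.1875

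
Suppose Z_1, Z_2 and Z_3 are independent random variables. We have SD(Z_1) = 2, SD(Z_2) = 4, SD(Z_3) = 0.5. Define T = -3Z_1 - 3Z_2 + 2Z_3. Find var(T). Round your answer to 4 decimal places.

181.0000

var(Z_1) = 4, var(Z_2) = 16, var(Z_3) = 0.25
By independence, var(T) = (-3)²var(Z_1) + (-3)²var(Z_2) + (2)²var(Z_3)
= (-3)²·4 + (-3)²·16 + (2)²·0.25 = 181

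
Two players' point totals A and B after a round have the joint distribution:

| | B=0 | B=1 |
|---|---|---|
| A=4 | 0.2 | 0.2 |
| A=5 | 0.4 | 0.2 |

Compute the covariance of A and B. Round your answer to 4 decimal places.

-0.0400

E[A] = 4.6,  E[B] = 0.4
E[AB] = 1.8
cov(A,B) = E[AB] − E[A]E[B] = 1.8 − (4.6)(0.4) = -0.04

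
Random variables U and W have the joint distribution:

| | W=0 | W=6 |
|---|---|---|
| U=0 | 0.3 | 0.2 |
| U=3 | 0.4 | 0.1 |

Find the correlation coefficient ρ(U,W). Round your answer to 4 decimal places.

E[U] = 1.5,  E[W] = 1.8
E[UW] = 1.8
Cov(U,W) = E[UW] − E[U]E[W] = 1.8 − (1.5)(1.8) = -0.9
V(U) = 2.25,  V(W) = 7.56
ρ = -0.9 / √(2.25·7.56) ≈ -0.2182

-0.2182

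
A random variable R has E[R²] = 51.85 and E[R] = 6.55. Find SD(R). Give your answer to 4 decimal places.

Var(R) = 51.85 − (6.55)² = 8.9475
SD(R) = √8.9475 ≈ 2.9912

2.9912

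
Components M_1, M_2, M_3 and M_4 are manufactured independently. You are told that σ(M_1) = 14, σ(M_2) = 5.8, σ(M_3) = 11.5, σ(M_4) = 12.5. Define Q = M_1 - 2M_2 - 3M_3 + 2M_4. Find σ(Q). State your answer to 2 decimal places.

Var(M_1) = 196, Var(M_2) = 33.64, Var(M_3) = 132.25, Var(M_4) = 156.25
By independence, Var(Q) = (1)²Var(M_1) + (-2)²Var(M_2) + (-3)²Var(M_3) + (2)²Var(M_4)
= (1)²·196 + (-2)²·33.64 + (-3)²·132.25 + (2)²·156.25 = 2145.81
σ(Q) = √2145.81 ≈ 46.32

46.32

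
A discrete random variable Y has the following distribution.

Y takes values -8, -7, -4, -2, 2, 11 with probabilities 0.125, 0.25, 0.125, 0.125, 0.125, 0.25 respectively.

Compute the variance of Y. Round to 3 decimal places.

53.250

E[Y] = (-8)(0.125) + (-7)(0.25) + (-4)(0.125) + (-2)(0.125) + (2)(0.125) + (11)(0.25) = -0.5
E[Y²] = (-8)²(0.125) + (-7)²(0.25) + (-4)²(0.125) + (-2)²(0.125) + (2)²(0.125) + (11)²(0.25) = 53.5
var(Y) = E[Y²] − (E[Y])² = 53.5 − (-0.5)² = 53.25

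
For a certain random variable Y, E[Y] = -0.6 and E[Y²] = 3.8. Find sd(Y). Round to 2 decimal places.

Var(Y) = 3.8 − (-0.6)² = 3.44
sd(Y) = √3.44 ≈ 1.85

1.85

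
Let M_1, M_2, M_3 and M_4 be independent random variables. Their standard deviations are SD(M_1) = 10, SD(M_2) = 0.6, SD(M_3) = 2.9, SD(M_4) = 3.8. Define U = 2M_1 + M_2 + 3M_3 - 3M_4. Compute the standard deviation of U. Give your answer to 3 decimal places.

var(M_1) = 100, var(M_2) = 0.36, var(M_3) = 8.41, var(M_4) = 14.44
By independence, var(U) = (2)²var(M_1) + (1)²var(M_2) + (3)²var(M_3) + (-3)²var(M_4)
= (2)²·100 + (1)²·0.36 + (3)²·8.41 + (-3)²·14.44 = 606.01
SD(U) = √606.01 ≈ 24.617

24.617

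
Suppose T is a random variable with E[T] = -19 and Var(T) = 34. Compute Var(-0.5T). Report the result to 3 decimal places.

8.500

Var(-0.5T) = (-0.5)²·Var(T) = 0.25·34 = 8.5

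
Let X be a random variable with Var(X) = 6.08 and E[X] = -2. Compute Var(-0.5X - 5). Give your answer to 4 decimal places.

1.5200

Var(-0.5X - 5) = (-0.5)²·Var(X) = 0.25·6.08 = 1.52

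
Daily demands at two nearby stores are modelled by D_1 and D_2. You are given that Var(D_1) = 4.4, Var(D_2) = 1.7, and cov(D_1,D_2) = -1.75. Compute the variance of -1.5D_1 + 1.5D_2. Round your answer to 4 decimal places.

21.6000

Var(-1.5D_1 + 1.5D_2) = (-1.5)²·Var(D_1) + (1.5)²·Var(D_2) + 2·(-1.5)·(1.5)·cov(D_1,D_2)
= 2.25·4.4 + 2.25·1.7 + -4.5·-1.75 = 21.6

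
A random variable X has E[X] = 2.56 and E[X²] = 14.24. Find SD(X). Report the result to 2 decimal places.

2.77

Var(X) = 14.24 − (2.56)² = 7.6864
SD(X) = √7.6864 ≈ 2.77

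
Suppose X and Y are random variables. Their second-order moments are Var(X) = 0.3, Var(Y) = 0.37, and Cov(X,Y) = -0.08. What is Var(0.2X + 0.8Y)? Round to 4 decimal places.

Var(0.2X + 0.8Y) = (0.2)²·Var(X) + (0.8)²·Var(Y) + 2·(0.2)·(0.8)·Cov(X,Y)
= 0.04·0.3 + 0.64·0.37 + 0.32·-0.08 = 0.2232

0.2232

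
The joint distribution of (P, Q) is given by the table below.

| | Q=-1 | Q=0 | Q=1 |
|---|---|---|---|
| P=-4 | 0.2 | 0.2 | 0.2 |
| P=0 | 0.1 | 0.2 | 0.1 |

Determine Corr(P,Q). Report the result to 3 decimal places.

E[P] = -2.4,  E[Q] = 0
E[PQ] = 0
Cov(P,Q) = E[PQ] − E[P]E[Q] = 0 − (-2.4)(0) = 0
V(P) = 3.84,  V(Q) = 0.6
ρ = 0 / √(3.84·0.6) ≈ 0.000

0.000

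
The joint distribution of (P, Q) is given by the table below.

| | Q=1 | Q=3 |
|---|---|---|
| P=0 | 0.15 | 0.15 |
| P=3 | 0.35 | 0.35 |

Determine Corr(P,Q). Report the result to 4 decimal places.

0.0000

E[P] = 2.1,  E[Q] = 2
E[PQ] = 4.2
cov(P,Q) = E[PQ] − E[P]E[Q] = 4.2 − (2.1)(2) = 0
V(P) = 1.89,  V(Q) = 1
ρ = 0 / √(1.89·1) ≈ 0.0000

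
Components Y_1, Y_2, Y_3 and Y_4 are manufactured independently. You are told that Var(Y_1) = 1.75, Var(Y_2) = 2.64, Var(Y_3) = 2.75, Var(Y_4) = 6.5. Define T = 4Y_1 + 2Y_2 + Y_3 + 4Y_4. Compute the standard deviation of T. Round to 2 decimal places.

12.05

By independence, Var(T) = (4)²Var(Y_1) + (2)²Var(Y_2) + (1)²Var(Y_3) + (4)²Var(Y_4)
= (4)²·1.75 + (2)²·2.64 + (1)²·2.75 + (4)²·6.5 = 145.31
SD(T) = √145.31 ≈ 12.05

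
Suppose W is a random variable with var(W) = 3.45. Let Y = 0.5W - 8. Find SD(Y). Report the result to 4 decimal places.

var(0.5W - 8) = (0.5)²·3.45 = 0.8625
SD(Y) = √0.8625 ≈ 0.9287

0.9287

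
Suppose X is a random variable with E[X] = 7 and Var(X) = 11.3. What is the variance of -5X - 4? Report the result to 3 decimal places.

282.500

Var(-5X - 4) = (-5)²·Var(X) = 25·11.3 = 282.5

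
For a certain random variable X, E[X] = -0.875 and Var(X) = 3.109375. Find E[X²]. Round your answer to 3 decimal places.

3.875

E[X²] = Var(X) + (E[X])² = 3.109375 + (-0.875)² = 3.875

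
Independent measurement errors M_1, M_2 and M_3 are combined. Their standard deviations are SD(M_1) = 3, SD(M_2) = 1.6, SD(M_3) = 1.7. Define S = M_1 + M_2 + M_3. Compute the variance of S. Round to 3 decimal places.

14.450

Var(M_1) = 9, Var(M_2) = 2.56, Var(M_3) = 2.89
By independence, Var(S) = (1)²Var(M_1) + (1)²Var(M_2) + (1)²Var(M_3)
= (1)²·9 + (1)²·2.56 + (1)²·2.89 = 14.45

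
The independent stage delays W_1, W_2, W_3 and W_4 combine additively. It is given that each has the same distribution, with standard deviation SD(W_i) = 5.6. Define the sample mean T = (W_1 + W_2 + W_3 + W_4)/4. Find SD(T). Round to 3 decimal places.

V(W_i) = (5.6)² = 31.36
By independence, V(T) = (0.25)²V(W_1) + (0.25)²V(W_2) + (0.25)²V(W_3) + (0.25)²V(W_4)
= (0.25)²·31.36 + (0.25)²·31.36 + (0.25)²·31.36 + (0.25)²·31.36 = 7.84
SD(T) = √7.84 ≈ 2.800

2.800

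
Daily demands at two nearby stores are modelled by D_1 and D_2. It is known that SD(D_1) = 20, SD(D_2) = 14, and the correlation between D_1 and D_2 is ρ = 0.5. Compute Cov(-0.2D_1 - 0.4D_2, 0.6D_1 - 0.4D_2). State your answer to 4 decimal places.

Var(D_1) = (20)² = 400;  Var(D_2) = (14)² = 196
Cov(D_1,D_2) = ρ·SD(D_1)·SD(D_2) = 0.5·20·14 = 140
Cov(-0.2D_1 - 0.4D_2, 0.6D_1 - 0.4D_2) = (-0.2)(0.6)Var(D_1) + (-0.4)(-0.4)Var(D_2) + [(-0.2)(-0.4) + (-0.4)(0.6)]Cov(D_1,D_2)
= -0.12·400 + 0.16·196 + -0.16·140 = -39.04

-39.0400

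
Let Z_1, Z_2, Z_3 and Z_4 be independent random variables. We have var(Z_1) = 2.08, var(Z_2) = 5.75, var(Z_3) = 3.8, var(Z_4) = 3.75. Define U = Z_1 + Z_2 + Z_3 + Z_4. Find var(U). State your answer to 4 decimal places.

By independence, var(U) = (1)²var(Z_1) + (1)²var(Z_2) + (1)²var(Z_3) + (1)²var(Z_4)
= (1)²·2.08 + (1)²·5.75 + (1)²·3.8 + (1)²·3.75 = 15.38

15.3800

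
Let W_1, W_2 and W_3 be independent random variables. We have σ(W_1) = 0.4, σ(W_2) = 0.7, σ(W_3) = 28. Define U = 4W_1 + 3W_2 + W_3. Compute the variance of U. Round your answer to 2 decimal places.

Var(W_1) = 0.16, Var(W_2) = 0.49, Var(W_3) = 784
By independence, Var(U) = (4)²Var(W_1) + (3)²Var(W_2) + (1)²Var(W_3)
= (4)²·0.16 + (3)²·0.49 + (1)²·784 = 790.97

790.97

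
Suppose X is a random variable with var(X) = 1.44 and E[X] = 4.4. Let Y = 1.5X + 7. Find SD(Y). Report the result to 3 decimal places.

1.800

var(1.5X + 7) = (1.5)²·1.44 = 3.24
SD(Y) = √3.24 ≈ 1.800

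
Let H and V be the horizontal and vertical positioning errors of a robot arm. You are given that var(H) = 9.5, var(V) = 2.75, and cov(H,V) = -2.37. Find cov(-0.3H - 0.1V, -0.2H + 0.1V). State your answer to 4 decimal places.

cov(-0.3H - 0.1V, -0.2H + 0.1V) = (-0.3)(-0.2)var(H) + (-0.1)(0.1)var(V) + [(-0.3)(0.1) + (-0.1)(-0.2)]cov(H,V)
= 0.06·9.5 + -0.01·2.75 + -0.01·-2.37 = 0.5662

0.5662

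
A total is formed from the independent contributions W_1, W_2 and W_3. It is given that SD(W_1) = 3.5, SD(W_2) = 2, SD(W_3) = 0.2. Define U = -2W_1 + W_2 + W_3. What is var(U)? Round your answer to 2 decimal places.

var(W_1) = 12.25, var(W_2) = 4, var(W_3) = 0.04
By independence, var(U) = (-2)²var(W_1) + (1)²var(W_2) + (1)²var(W_3)
= (-2)²·12.25 + (1)²·4 + (1)²·0.04 = 53.04

53.04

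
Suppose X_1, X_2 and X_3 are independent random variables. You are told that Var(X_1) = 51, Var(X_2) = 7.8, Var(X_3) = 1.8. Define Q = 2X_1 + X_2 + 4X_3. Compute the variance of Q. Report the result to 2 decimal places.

By independence, Var(Q) = (2)²Var(X_1) + (1)²Var(X_2) + (4)²Var(X_3)
= (2)²·51 + (1)²·7.8 + (4)²·1.8 = 240.6

240.60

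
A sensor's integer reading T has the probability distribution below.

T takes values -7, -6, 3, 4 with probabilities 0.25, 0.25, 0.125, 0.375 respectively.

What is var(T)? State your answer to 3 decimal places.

E[T] = (-7)(0.25) + (-6)(0.25) + (3)(0.125) + (4)(0.375) = -1.375
E[T²] = (-7)²(0.25) + (-6)²(0.25) + (3)²(0.125) + (4)²(0.375) = 28.375
var(T) = E[T²] − (E[T])² = 28.375 − (-1.375)² = 26.484375

26.484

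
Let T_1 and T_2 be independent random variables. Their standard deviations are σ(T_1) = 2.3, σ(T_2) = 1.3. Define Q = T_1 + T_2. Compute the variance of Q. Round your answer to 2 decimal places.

6.98

Var(T_1) = 5.29, Var(T_2) = 1.69
By independence, Var(Q) = (1)²Var(T_1) + (1)²Var(T_2)
= (1)²·5.29 + (1)²·1.69 = 6.98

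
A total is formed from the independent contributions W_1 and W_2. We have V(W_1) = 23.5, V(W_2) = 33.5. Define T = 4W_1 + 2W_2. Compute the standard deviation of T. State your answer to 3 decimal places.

22.583

By independence, V(T) = (4)²V(W_1) + (2)²V(W_2)
= (4)²·23.5 + (2)²·33.5 = 510
SD(T) = √510 ≈ 22.583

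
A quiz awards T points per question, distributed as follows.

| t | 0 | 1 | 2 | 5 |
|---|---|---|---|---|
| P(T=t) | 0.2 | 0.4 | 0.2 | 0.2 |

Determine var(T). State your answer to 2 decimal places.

E[T] = (0)(0.2) + (1)(0.4) + (2)(0.2) + (5)(0.2) = 1.8
E[T²] = (0)²(0.2) + (1)²(0.4) + (2)²(0.2) + (5)²(0.2) = 6.2
var(T) = E[T²] − (E[T])² = 6.2 − (1.8)² = 2.96

2.96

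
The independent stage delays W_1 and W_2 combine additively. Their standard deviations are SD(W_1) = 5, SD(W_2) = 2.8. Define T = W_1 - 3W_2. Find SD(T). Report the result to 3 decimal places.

Var(W_1) = 25, Var(W_2) = 7.84
By independence, Var(T) = (1)²Var(W_1) + (-3)²Var(W_2)
= (1)²·25 + (-3)²·7.84 = 95.56
SD(T) = √95.56 ≈ 9.775

9.775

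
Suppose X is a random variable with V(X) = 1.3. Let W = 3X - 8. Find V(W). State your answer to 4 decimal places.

V(3X - 8) = (3)²·V(X) = 9·1.3 = 11.7

11.7000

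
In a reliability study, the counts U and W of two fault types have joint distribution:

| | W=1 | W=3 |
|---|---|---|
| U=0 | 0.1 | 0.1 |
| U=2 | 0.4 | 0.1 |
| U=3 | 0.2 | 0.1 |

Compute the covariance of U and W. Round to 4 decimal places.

-0.1400

E[U] = 1.9,  E[W] = 1.6
E[UW] = 2.9
Cov(U,W) = E[UW] − E[U]E[W] = 2.9 − (1.9)(1.6) = -0.14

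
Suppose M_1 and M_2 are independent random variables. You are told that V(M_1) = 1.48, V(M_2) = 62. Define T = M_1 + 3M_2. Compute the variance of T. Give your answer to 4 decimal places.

By independence, V(T) = (1)²V(M_1) + (3)²V(M_2)
= (1)²·1.48 + (3)²·62 = 559.48

559.4800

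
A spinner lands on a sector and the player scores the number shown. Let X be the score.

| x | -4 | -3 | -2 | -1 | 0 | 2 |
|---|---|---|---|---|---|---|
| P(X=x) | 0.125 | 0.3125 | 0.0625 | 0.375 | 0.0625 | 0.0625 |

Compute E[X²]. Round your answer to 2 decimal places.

E[X²] = (-4)²(0.125) + (-3)²(0.3125) + (-2)²(0.0625) + (-1)²(0.375) + (0)²(0.0625) + (2)²(0.0625) = 5.6875

5.69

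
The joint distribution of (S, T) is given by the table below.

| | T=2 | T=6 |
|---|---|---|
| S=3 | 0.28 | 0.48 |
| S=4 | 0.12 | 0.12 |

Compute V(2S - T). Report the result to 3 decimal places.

4.954

E[S] = 3.24,  E[T] = 4.4,  E[ST] = 14.16
V(S) = 10.68 − (3.24)² = 0.1824;  V(T) = 23.2 − (4.4)² = 3.84
Cov(S,T) = 14.16 − (3.24)(4.4) = -0.096
V(2S - T) = (2)²·0.1824 + (-1)²·3.84 + 2·(2)·(-1)·-0.096 = 4.9536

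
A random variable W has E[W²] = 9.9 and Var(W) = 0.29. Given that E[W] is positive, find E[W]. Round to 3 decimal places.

(E[W])² = E[W²] − Var(W) = 9.9 − 0.29 = 9.61
E[W] = √9.61 = 3.1

3.100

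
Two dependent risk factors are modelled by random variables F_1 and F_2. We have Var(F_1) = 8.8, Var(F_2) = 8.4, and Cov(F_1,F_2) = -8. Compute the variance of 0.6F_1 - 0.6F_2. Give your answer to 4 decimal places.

11.9520

Var(0.6F_1 - 0.6F_2) = (0.6)²·Var(F_1) + (-0.6)²·Var(F_2) + 2·(0.6)·(-0.6)·Cov(F_1,F_2)
= 0.36·8.8 + 0.36·8.4 + -0.72·-8 = 11.952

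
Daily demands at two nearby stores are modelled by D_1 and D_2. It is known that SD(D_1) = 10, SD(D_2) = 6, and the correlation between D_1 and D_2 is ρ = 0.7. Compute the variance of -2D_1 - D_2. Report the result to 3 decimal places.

V(D_1) = (10)² = 100;  V(D_2) = (6)² = 36
Cov(D_1,D_2) = ρ·SD(D_1)·SD(D_2) = 0.7·10·6 = 42
V(-2D_1 - D_2) = (-2)²·V(D_1) + (-1)²·V(D_2) + 2·(-2)·(-1)·Cov(D_1,D_2)
= 4·100 + 1·36 + 4·42 = 604

604.000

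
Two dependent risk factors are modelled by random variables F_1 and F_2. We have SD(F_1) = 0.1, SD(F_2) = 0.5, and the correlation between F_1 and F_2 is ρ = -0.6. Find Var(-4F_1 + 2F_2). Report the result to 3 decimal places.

Var(F_1) = (0.1)² = 0.01;  Var(F_2) = (0.5)² = 0.25
cov(F_1,F_2) = ρ·SD(F_1)·SD(F_2) = -0.6·0.1·0.5 = -0.03
Var(-4F_1 + 2F_2) = (-4)²·Var(F_1) + (2)²·Var(F_2) + 2·(-4)·(2)·cov(F_1,F_2)
= 16·0.01 + 4·0.25 + -16·-0.03 = 1.64

1.640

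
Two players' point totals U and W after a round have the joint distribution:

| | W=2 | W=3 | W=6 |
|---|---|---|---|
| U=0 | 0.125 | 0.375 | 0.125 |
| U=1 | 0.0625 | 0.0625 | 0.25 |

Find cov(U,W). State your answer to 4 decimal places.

0.3359

E[U] = 0.375,  E[W] = 3.9375
E[UW] = 1.8125
cov(U,W) = E[UW] − E[U]E[W] = 1.8125 − (0.375)(3.9375) = 0.3359375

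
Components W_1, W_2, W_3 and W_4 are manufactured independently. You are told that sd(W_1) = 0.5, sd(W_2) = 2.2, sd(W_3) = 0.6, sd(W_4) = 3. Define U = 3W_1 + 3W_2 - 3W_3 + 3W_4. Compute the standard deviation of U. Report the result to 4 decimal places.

11.4039

var(W_1) = 0.25, var(W_2) = 4.84, var(W_3) = 0.36, var(W_4) = 9
By independence, var(U) = (3)²var(W_1) + (3)²var(W_2) + (-3)²var(W_3) + (3)²var(W_4)
= (3)²·0.25 + (3)²·4.84 + (-3)²·0.36 + (3)²·9 = 130.05
sd(U) = √130.05 ≈ 11.4039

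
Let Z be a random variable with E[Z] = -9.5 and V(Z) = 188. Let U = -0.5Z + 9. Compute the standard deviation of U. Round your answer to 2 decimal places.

6.86

V(-0.5Z + 9) = (-0.5)²·188 = 47
SD(U) = √47 ≈ 6.86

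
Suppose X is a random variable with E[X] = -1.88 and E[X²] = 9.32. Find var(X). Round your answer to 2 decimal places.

var(X) = 9.32 − (-1.88)² = 5.7856

5.79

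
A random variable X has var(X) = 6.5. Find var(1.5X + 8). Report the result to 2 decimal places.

var(1.5X + 8) = (1.5)²·var(X) = 2.25·6.5 = 14.625

14.63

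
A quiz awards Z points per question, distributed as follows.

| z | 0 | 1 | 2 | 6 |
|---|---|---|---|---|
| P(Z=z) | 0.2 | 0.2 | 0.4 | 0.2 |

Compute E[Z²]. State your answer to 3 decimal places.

9.000

E[Z²] = (0)²(0.2) + (1)²(0.2) + (2)²(0.4) + (6)²(0.2) = 9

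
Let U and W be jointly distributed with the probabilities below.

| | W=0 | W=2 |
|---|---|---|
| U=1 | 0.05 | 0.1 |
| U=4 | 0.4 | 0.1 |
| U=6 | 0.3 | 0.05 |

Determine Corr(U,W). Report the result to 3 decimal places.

-0.370

E[U] = 4.25,  E[W] = 0.5
E[UW] = 1.6
cov(U,W) = E[UW] − E[U]E[W] = 1.6 − (4.25)(0.5) = -0.525
V(U) = 2.6875,  V(W) = 0.75
ρ = -0.525 / √(2.6875·0.75) ≈ -0.370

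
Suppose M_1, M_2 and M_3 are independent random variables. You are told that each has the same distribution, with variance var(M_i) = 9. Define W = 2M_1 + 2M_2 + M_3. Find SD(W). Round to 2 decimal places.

By independence, var(W) = (2)²var(M_1) + (2)²var(M_2) + (1)²var(M_3)
= (2)²·9 + (2)²·9 + (1)²·9 = 81
SD(W) = √81 ≈ 9.00

9.00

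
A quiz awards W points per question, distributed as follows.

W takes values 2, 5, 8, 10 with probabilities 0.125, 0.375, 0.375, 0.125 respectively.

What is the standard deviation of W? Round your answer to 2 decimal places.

E[W] = (2)(0.125) + (5)(0.375) + (8)(0.375) + (10)(0.125) = 6.375
E[W²] = (2)²(0.125) + (5)²(0.375) + (8)²(0.375) + (10)²(0.125) = 46.375
Var(W) = E[W²] − (E[W])² = 46.375 − (6.375)² = 5.734375
σ(W) = √5.734375 ≈ 2.39

2.39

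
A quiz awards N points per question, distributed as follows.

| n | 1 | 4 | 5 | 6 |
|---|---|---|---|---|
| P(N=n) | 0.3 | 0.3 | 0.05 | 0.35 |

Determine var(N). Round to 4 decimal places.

4.1275

E[N] = (1)(0.3) + (4)(0.3) + (5)(0.05) + (6)(0.35) = 3.85
E[N²] = (1)²(0.3) + (4)²(0.3) + (5)²(0.05) + (6)²(0.35) = 18.95
var(N) = E[N²] − (E[N])² = 18.95 − (3.85)² = 4.1275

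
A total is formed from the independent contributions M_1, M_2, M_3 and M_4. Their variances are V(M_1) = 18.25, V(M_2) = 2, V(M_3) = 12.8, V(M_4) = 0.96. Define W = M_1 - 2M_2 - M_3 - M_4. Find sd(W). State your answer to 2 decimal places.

By independence, V(W) = (1)²V(M_1) + (-2)²V(M_2) + (-1)²V(M_3) + (-1)²V(M_4)
= (1)²·18.25 + (-2)²·2 + (-1)²·12.8 + (-1)²·0.96 = 40.01
sd(W) = √40.01 ≈ 6.33

6.33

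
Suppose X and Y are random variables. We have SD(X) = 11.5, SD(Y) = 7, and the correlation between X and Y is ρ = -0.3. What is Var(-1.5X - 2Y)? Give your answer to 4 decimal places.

348.6625

Var(X) = (11.5)² = 132.25;  Var(Y) = (7)² = 49
cov(X,Y) = ρ·SD(X)·SD(Y) = -0.3·11.5·7 = -24.15
Var(-1.5X - 2Y) = (-1.5)²·Var(X) + (-2)²·Var(Y) + 2·(-1.5)·(-2)·cov(X,Y)
= 2.25·132.25 + 4·49 + 6·-24.15 = 348.6625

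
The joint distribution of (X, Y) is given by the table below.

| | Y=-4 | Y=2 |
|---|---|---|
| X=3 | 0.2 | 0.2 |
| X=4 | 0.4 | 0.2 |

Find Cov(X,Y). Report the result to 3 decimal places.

-0.240

E[X] = 3.6,  E[Y] = -1.6
E[XY] = -6
Cov(X,Y) = E[XY] − E[X]E[Y] = -6 − (3.6)(-1.6) = -0.24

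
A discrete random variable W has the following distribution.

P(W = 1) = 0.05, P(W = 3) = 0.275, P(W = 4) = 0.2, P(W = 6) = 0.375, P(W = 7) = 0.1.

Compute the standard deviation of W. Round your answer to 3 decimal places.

E[W] = (1)(0.05) + (3)(0.275) + (4)(0.2) + (6)(0.375) + (7)(0.1) = 4.625
E[W²] = (1)²(0.05) + (3)²(0.275) + (4)²(0.2) + (6)²(0.375) + (7)²(0.1) = 24.125
Var(W) = E[W²] − (E[W])² = 24.125 − (4.625)² = 2.734375
SD(W) = √2.734375 ≈ 1.654

1.654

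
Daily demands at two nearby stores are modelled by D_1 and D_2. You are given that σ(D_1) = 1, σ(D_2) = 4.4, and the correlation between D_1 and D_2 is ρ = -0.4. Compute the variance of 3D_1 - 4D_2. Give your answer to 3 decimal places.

361.000

Var(D_1) = (1)² = 1;  Var(D_2) = (4.4)² = 19.36
cov(D_1,D_2) = ρ·σ(D_1)·σ(D_2) = -0.4·1·4.4 = -1.76
Var(3D_1 - 4D_2) = (3)²·Var(D_1) + (-4)²·Var(D_2) + 2·(3)·(-4)·cov(D_1,D_2)
= 9·1 + 16·19.36 + -24·-1.76 = 361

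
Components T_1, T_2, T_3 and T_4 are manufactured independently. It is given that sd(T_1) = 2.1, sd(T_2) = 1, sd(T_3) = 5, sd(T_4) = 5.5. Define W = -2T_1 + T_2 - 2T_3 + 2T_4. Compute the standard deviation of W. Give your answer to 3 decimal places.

V(T_1) = 4.41, V(T_2) = 1, V(T_3) = 25, V(T_4) = 30.25
By independence, V(W) = (-2)²V(T_1) + (1)²V(T_2) + (-2)²V(T_3) + (2)²V(T_4)
= (-2)²·4.41 + (1)²·1 + (-2)²·25 + (2)²·30.25 = 239.64
sd(W) = √239.64 ≈ 15.480

15.480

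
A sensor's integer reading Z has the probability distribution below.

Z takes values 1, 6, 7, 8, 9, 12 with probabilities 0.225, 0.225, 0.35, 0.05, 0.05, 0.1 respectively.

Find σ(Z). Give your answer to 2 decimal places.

3.20

E[Z] = (1)(0.225) + (6)(0.225) + (7)(0.35) + (8)(0.05) + (9)(0.05) + (12)(0.1) = 6.075
E[Z²] = (1)²(0.225) + (6)²(0.225) + (7)²(0.35) + (8)²(0.05) + (9)²(0.05) + (12)²(0.1) = 47.125
var(Z) = E[Z²] − (E[Z])² = 47.125 − (6.075)² = 10.219375
σ(Z) = √10.219375 ≈ 3.20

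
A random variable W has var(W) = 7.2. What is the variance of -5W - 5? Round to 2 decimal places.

180.00

var(-5W - 5) = (-5)²·var(W) = 25·7.2 = 180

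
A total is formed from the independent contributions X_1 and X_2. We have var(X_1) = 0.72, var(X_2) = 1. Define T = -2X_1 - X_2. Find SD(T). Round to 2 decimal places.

By independence, var(T) = (-2)²var(X_1) + (-1)²var(X_2)
= (-2)²·0.72 + (-1)²·1 = 3.88
SD(T) = √3.88 ≈ 1.97

1.97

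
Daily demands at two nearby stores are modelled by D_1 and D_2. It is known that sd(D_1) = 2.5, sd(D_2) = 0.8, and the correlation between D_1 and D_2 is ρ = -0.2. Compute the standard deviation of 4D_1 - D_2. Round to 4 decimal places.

10.1902

Var(D_1) = (2.5)² = 6.25;  Var(D_2) = (0.8)² = 0.64
cov(D_1,D_2) = ρ·sd(D_1)·sd(D_2) = -0.2·2.5·0.8 = -0.4
Var(4D_1 - D_2) = (4)²·Var(D_1) + (-1)²·Var(D_2) + 2·(4)·(-1)·cov(D_1,D_2)
= 16·6.25 + 1·0.64 + -8·-0.4 = 103.84
sd(4D_1 - D_2) = √103.84 ≈ 10.1902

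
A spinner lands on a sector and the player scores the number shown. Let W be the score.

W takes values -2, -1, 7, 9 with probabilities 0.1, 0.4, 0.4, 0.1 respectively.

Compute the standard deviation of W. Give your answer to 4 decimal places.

4.3463

E[W] = (-2)(0.1) + (-1)(0.4) + (7)(0.4) + (9)(0.1) = 3.1
E[W²] = (-2)²(0.1) + (-1)²(0.4) + (7)²(0.4) + (9)²(0.1) = 28.5
Var(W) = E[W²] − (E[W])² = 28.5 − (3.1)² = 18.89
SD(W) = √18.89 ≈ 4.3463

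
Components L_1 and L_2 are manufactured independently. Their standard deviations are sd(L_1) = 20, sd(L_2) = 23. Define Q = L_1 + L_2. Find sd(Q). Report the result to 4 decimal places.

30.4795

Var(L_1) = 400, Var(L_2) = 529
By independence, Var(Q) = (1)²Var(L_1) + (1)²Var(L_2)
= (1)²·400 + (1)²·529 = 929
sd(Q) = √929 ≈ 30.4795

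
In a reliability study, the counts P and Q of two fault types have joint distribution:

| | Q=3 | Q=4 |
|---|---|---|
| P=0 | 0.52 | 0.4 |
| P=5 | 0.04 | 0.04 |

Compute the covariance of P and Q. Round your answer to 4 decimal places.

E[P] = 0.4,  E[Q] = 3.44
E[PQ] = 1.4
Cov(P,Q) = E[PQ] − E[P]E[Q] = 1.4 − (0.4)(3.44) = 0.024

0.0240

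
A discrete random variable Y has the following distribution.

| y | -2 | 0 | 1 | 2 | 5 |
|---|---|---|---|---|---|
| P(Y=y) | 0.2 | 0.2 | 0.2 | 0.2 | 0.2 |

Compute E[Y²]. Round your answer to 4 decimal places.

6.8000

E[Y²] = (-2)²(0.2) + (0)²(0.2) + (1)²(0.2) + (2)²(0.2) + (5)²(0.2) = 6.8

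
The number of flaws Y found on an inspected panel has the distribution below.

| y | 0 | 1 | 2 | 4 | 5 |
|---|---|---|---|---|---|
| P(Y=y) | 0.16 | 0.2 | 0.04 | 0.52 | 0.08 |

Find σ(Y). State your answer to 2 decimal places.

1.75

E[Y] = (0)(0.16) + (1)(0.2) + (2)(0.04) + (4)(0.52) + (5)(0.08) = 2.76
E[Y²] = (0)²(0.16) + (1)²(0.2) + (2)²(0.04) + (4)²(0.52) + (5)²(0.08) = 10.68
Var(Y) = E[Y²] − (E[Y])² = 10.68 − (2.76)² = 3.0624
σ(Y) = √3.0624 ≈ 1.75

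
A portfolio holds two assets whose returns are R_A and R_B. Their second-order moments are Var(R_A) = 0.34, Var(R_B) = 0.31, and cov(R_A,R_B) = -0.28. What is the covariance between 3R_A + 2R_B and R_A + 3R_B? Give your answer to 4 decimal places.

-0.2000

cov(3R_A + 2R_B, R_A + 3R_B) = (3)(1)Var(R_A) + (2)(3)Var(R_B) + [(3)(3) + (2)(1)]cov(R_A,R_B)
= 3·0.34 + 6·0.31 + 11·-0.28 = -0.2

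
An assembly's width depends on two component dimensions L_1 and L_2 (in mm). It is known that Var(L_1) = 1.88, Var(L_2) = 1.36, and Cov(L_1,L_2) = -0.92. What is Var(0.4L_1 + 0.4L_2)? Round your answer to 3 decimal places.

0.224

Var(0.4L_1 + 0.4L_2) = (0.4)²·Var(L_1) + (0.4)²·Var(L_2) + 2·(0.4)·(0.4)·Cov(L_1,L_2)
= 0.16·1.88 + 0.16·1.36 + 0.32·-0.92 = 0.224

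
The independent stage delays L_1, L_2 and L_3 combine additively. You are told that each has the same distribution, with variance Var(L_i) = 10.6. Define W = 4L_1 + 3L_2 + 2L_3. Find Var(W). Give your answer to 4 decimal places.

By independence, Var(W) = (4)²Var(L_1) + (3)²Var(L_2) + (2)²Var(L_3)
= (4)²·10.6 + (3)²·10.6 + (2)²·10.6 = 307.4

307.4000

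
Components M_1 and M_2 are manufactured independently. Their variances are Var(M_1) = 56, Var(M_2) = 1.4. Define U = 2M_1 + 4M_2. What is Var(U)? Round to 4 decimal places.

246.4000

By independence, Var(U) = (2)²Var(M_1) + (4)²Var(M_2)
= (2)²·56 + (4)²·1.4 = 246.4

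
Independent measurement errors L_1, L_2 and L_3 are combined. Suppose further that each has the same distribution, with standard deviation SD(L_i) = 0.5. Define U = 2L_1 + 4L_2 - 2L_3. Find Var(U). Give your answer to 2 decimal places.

Var(L_i) = (0.5)² = 0.25
By independence, Var(U) = (2)²Var(L_1) + (4)²Var(L_2) + (-2)²Var(L_3)
= (2)²·0.25 + (4)²·0.25 + (-2)²·0.25 = 6

6.00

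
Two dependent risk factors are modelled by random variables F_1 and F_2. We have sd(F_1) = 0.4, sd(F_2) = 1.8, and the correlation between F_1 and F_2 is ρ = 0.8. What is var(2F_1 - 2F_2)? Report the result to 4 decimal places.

var(F_1) = (0.4)² = 0.16;  var(F_2) = (1.8)² = 3.24
Cov(F_1,F_2) = ρ·sd(F_1)·sd(F_2) = 0.8·0.4·1.8 = 0.576
var(2F_1 - 2F_2) = (2)²·var(F_1) + (-2)²·var(F_2) + 2·(2)·(-2)·Cov(F_1,F_2)
= 4·0.16 + 4·3.24 + -8·0.576 = 8.992

8.9920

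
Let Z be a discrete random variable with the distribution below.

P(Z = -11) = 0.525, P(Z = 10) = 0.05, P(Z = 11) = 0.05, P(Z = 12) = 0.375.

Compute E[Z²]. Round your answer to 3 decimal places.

E[Z²] = (-11)²(0.525) + (10)²(0.05) + (11)²(0.05) + (12)²(0.375) = 128.575

128.575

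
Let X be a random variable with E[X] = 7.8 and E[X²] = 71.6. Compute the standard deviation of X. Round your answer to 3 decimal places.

3.280

Var(X) = 71.6 − (7.8)² = 10.76
SD(X) = √10.76 ≈ 3.280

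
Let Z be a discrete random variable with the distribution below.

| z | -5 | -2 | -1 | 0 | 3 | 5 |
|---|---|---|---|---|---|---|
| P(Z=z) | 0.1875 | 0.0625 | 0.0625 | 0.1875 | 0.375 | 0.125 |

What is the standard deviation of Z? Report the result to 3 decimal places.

3.333

E[Z] = (-5)(0.1875) + (-2)(0.0625) + (-1)(0.0625) + (0)(0.1875) + (3)(0.375) + (5)(0.125) = 0.625
E[Z²] = (-5)²(0.1875) + (-2)²(0.0625) + (-1)²(0.0625) + (0)²(0.1875) + (3)²(0.375) + (5)²(0.125) = 11.5
V(Z) = E[Z²] − (E[Z])² = 11.5 − (0.625)² = 11.109375
SD(Z) = √11.109375 ≈ 3.333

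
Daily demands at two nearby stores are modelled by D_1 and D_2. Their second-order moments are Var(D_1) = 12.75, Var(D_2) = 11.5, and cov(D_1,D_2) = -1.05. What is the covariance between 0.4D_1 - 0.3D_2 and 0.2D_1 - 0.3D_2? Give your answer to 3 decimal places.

2.244

cov(0.4D_1 - 0.3D_2, 0.2D_1 - 0.3D_2) = (0.4)(0.2)Var(D_1) + (-0.3)(-0.3)Var(D_2) + [(0.4)(-0.3) + (-0.3)(0.2)]cov(D_1,D_2)
= 0.08·12.75 + 0.09·11.5 + -0.18·-1.05 = 2.244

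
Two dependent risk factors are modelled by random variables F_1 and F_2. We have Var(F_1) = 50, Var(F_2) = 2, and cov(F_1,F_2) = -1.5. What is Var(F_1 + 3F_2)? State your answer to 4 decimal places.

Var(F_1 + 3F_2) = (1)²·Var(F_1) + (3)²·Var(F_2) + 2·(1)·(3)·cov(F_1,F_2)
= 1·50 + 9·2 + 6·-1.5 = 59

59.0000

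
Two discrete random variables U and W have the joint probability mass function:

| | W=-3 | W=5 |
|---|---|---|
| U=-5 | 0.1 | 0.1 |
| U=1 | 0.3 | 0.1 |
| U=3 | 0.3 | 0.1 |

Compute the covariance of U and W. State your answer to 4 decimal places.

E[U] = 0.6,  E[W] = -0.6
E[UW] = -2.6
cov(U,W) = E[UW] − E[U]E[W] = -2.6 − (0.6)(-0.6) = -2.24

-2.2400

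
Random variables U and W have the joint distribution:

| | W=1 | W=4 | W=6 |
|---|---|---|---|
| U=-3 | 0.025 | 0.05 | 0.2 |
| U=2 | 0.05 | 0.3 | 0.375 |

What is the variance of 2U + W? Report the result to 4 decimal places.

20.6444

E[U] = 0.625,  E[W] = 4.925,  E[UW] = 2.725
Var(U) = 5.375 − (0.625)² = 4.984375;  Var(W) = 26.375 − (4.925)² = 2.119375
Cov(U,W) = 2.725 − (0.625)(4.925) = -0.353125
Var(2U + W) = (2)²·4.984375 + (1)²·2.119375 + 2·(2)·(1)·-0.353125 = 20.644375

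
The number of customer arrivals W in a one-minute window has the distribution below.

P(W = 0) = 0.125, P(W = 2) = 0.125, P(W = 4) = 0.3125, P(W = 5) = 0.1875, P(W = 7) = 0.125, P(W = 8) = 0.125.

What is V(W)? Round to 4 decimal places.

5.7148

E[W] = (0)(0.125) + (2)(0.125) + (4)(0.3125) + (5)(0.1875) + (7)(0.125) + (8)(0.125) = 4.3125
E[W²] = (0)²(0.125) + (2)²(0.125) + (4)²(0.3125) + (5)²(0.1875) + (7)²(0.125) + (8)²(0.125) = 24.3125
V(W) = E[W²] − (E[W])² = 24.3125 − (4.3125)² = 5.71484375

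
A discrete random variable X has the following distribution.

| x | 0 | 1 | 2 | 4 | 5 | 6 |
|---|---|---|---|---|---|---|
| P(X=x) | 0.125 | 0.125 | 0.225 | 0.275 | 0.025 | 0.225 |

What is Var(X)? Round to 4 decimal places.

4.2275

E[X] = (0)(0.125) + (1)(0.125) + (2)(0.225) + (4)(0.275) + (5)(0.025) + (6)(0.225) = 3.15
E[X²] = (0)²(0.125) + (1)²(0.125) + (2)²(0.225) + (4)²(0.275) + (5)²(0.025) + (6)²(0.225) = 14.15
Var(X) = E[X²] − (E[X])² = 14.15 − (3.15)² = 4.2275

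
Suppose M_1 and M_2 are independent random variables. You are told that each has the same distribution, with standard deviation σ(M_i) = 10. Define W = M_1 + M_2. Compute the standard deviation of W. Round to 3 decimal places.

var(M_i) = (10)² = 100
By independence, var(W) = (1)²var(M_1) + (1)²var(M_2)
= (1)²·100 + (1)²·100 = 200
σ(W) = √200 ≈ 14.142

14.142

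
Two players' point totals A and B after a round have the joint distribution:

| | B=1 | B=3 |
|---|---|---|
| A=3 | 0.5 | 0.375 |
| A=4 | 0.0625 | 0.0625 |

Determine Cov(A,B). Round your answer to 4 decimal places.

0.0156

E[A] = 3.125,  E[B] = 1.875
E[AB] = 5.875
Cov(A,B) = E[AB] − E[A]E[B] = 5.875 − (3.125)(1.875) = 0.015625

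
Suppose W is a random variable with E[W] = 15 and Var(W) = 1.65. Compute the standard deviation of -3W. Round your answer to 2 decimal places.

3.85

Var(-3W) = (-3)²·1.65 = 14.85
sd(-3W) = √14.85 ≈ 3.85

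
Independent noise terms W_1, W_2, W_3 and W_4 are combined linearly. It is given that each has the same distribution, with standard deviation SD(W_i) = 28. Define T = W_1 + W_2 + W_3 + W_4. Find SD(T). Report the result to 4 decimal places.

56.0000

V(W_i) = (28)² = 784
By independence, V(T) = (1)²V(W_1) + (1)²V(W_2) + (1)²V(W_3) + (1)²V(W_4)
= (1)²·784 + (1)²·784 + (1)²·784 + (1)²·784 = 3136
SD(T) = √3136 ≈ 56.0000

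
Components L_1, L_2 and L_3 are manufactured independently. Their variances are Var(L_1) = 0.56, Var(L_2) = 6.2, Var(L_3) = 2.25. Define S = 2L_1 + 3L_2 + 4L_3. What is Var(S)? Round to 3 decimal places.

94.040

By independence, Var(S) = (2)²Var(L_1) + (3)²Var(L_2) + (4)²Var(L_3)
= (2)²·0.56 + (3)²·6.2 + (4)²·2.25 = 94.04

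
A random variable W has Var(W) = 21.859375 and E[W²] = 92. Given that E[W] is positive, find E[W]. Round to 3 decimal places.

8.375

(E[W])² = E[W²] − Var(W) = 92 − 21.859375 = 70.140625
E[W] = √70.140625 = 8.375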